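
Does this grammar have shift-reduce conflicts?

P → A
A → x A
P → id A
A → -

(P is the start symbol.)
No shift-reduce conflicts

A shift-reduce conflict occurs when an LR(0) state has both:
  - a complete (reduce) item [A → α .] (dot at the end), and
  - a shift item [B → β . c γ] (dot before a terminal).

Augment with P' → P and build the canonical LR(0) collection (I0 = CLOSURE({[P' → . P]}), then GOTO on every symbol after a dot until no new states appear). It has 8 states:
  I0: { [A → . -], [A → . x A], [P → . A], [P → . id A], [P' → . P] }  — shift
  I1: { [A → - .] }  — reduce
  I2: { [P → A .] }  — reduce
  I3: { [P' → P .] }  — accept
  I4: { [A → . -], [A → . x A], [P → id . A] }  — shift
  I5: { [A → . -], [A → . x A], [A → x . A] }  — shift
  I6: { [A → x A .] }  — reduce
  I7: { [P → id A .] }  — reduce

No state contains both a complete item and a shift item.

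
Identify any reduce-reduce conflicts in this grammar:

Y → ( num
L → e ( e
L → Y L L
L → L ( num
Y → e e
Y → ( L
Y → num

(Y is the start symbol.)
Yes — I9: [Y → ( num .] vs [Y → num .]; I17: [L → L ( num .] vs [Y → ( num .]

Augment with Y' → Y and build the canonical LR(0) collection (I0 = CLOSURE({[Y' → . Y]}), then GOTO on every symbol after a dot until no new states appear). It has 18 states:
  I0: { [Y → . ( L], [Y → . ( num], [Y → . e e], [Y → . num], [Y' → . Y] }  — shift
  I1: { [L → . L ( num], [L → . Y L L], [L → . e ( e], [Y → ( . L], [Y → ( . num], [Y → . ( L], [Y → . ( num], [Y → . e e], [Y → . num] }  — shift
  I2: { [Y' → Y .] }  — accept
  I3: { [Y → e . e] }  — shift
  I4: { [Y → num .] }  — reduce
  I5: { [Y → e e .] }  — reduce
  I6: { [L → L . ( num], [Y → ( L .] }  — shift, reduce
  I7: { [L → . L ( num], [L → . Y L L], [L → . e ( e], [L → Y . L L], [Y → . ( L], [Y → . ( num], [Y → . e e], [Y → . num] }  — shift
  I8: { [L → e . ( e], [Y → e . e] }  — shift
  I9: { [Y → ( num .], [Y → num .] }  — 2 reduces
  I10: { [L → e ( . e] }  — shift
  I11: { [L → e ( e .] }  — reduce
  I12: { [L → . L ( num], [L → . Y L L], [L → . e ( e], [L → L . ( num], [L → Y L . L], [Y → . ( L], [Y → . ( num], [Y → . e e], [Y → . num] }  — shift
  I13: { [L → . L ( num], [L → . Y L L], [L → . e ( e], [L → L ( . num], [Y → ( . L], [Y → ( . num], [Y → . ( L], [Y → . ( num], [Y → . e e], [Y → . num] }  — shift
  I14: { [L → L . ( num], [L → Y L L .] }  — shift, reduce
  I15: { [L → L ( . num] }  — shift
  I16: { [L → L ( num .] }  — reduce
  I17: { [L → L ( num .], [Y → ( num .], [Y → num .] }  — 3 reduces

I9 contains complete items [Y → ( num .], [Y → num .] — reduce-reduce conflict.
I17 contains complete items [L → L ( num .], [Y → ( num .], [Y → num .] — reduce-reduce conflict.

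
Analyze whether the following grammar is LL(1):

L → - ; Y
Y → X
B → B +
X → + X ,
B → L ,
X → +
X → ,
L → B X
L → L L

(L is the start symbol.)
A grammar is LL(1) if for each non-terminal N with multiple productions, the predict sets of those productions are pairwise disjoint, where PREDICT(N → α) = (FIRST(α) \ {ε}) ∪ (FOLLOW(N) if α ⇒* ε).

Relevant sets:
  FIRST(B) = { '-' }
  FIRST(L) = { '-' }

For L:
  PREDICT(L → '-' ';' Y) = { '-' }
  PREDICT(L → B X) = { '-' }
  PREDICT(L → L L) = { '-' }
For B:
  PREDICT(B → B '+') = { '-' }
  PREDICT(B → L ',') = { '-' }
For X:
  PREDICT(X → '+' X ',') = { '+' }
  PREDICT(X → '+') = { '+' }
  PREDICT(X → ',') = { ',' }
Y has a single production, so nothing to check there.

Conflict found: Predict set conflict for L: { '-' }
The grammar is NOT LL(1).

Answer: No. Predict set conflict for L: { '-' }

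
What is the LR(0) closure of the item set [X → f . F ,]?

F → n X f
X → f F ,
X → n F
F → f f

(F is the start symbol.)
{ [F → . f f], [F → . n X f], [X → f . F ,] }

Start with: [X → f . F ,]
  [X → f . F ,] has the dot before F: add [F → . n X f], [F → . f f]
No further items can be added.

CLOSURE = { [F → . f f], [F → . n X f], [X → f . F ,] }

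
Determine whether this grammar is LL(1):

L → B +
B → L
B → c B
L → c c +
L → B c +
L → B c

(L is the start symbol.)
No. Predict set conflict for L: { 'c' }

A grammar is LL(1) if for each non-terminal N with multiple productions, the predict sets of those productions are pairwise disjoint, where PREDICT(N → α) = (FIRST(α) \ {ε}) ∪ (FOLLOW(N) if α ⇒* ε).

Relevant sets:
  FIRST(B) = { 'c' }
  FIRST(L) = { 'c' }

For L:
  PREDICT(L → B '+') = { 'c' }
  PREDICT(L → c c '+') = { 'c' }
  PREDICT(L → B c '+') = { 'c' }
  PREDICT(L → B c) = { 'c' }
For B:
  PREDICT(B → L) = { 'c' }
  PREDICT(B → c B) = { 'c' }

Conflict found: Predict set conflict for L: { 'c' }
The grammar is NOT LL(1).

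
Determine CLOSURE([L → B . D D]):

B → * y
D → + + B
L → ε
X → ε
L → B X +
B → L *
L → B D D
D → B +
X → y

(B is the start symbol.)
{ [B → . * y], [B → . L *], [D → . + + B], [D → . B +], [L → . B D D], [L → . B X +], [L → .], [L → B . D D] }

Start with: [L → B . D D]
  [L → B . D D] has the dot before D: add [D → . + + B], [D → . B +]
  [D → . B +] has the dot before B: add [B → . * y], [B → . L *]
  [B → . L *] has the dot before L: add [L → .], [L → . B X +], [L → . B D D]
No further items can be added.

CLOSURE = { [B → . * y], [B → . L *], [D → . + + B], [D → . B +], [L → . B D D], [L → . B X +], [L → .], [L → B . D D] }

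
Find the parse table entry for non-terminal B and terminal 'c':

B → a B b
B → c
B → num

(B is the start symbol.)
B → c

To find M[B, 'c'], we find productions for B where 'c' is in the predict set (PREDICT(N → α) = (FIRST(α) \ {ε}) ∪ (FOLLOW(N) if α ⇒* ε)).

B → a B b: PREDICT = { 'a' }
B → c: PREDICT = { 'c' }
  'c' is in predict set, so this production goes in M[B, 'c']
B → num: PREDICT = { 'num' }

M[B, 'c'] = B → c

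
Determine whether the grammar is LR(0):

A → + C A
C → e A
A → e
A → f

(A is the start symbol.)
Yes, the grammar is LR(0)

A grammar is LR(0) if no state in the canonical LR(0) collection has:
  - both a shift item (dot before a terminal) and a complete item (shift-reduce conflict), or
  - two or more complete items (reduce-reduce conflict; the accept item [A' → A .] counts as a complete item here).

Augment with A' → A and build the canonical LR(0) collection (I0 = CLOSURE({[A' → . A]}), then GOTO on every symbol after a dot until no new states appear). It has 9 states:
  I0: { [A → . + C A], [A → . e], [A → . f], [A' → . A] }  — shift
  I1: { [A → + . C A], [C → . e A] }  — shift
  I2: { [A' → A .] }  — accept
  I3: { [A → e .] }  — reduce
  I4: { [A → f .] }  — reduce
  I5: { [A → + C . A], [A → . + C A], [A → . e], [A → . f] }  — shift
  I6: { [A → . + C A], [A → . e], [A → . f], [C → e . A] }  — shift
  I7: { [C → e A .] }  — reduce
  I8: { [A → + C A .] }  — reduce

Every state is either a pure shift/goto state or contains exactly one complete item and nothing to shift — no conflicts. The grammar is LR(0).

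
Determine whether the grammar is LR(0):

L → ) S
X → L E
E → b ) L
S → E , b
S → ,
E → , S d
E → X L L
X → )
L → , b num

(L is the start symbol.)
Augment with L' → L and build the canonical LR(0) collection (I0 = CLOSURE({[L' → . L]}), then GOTO on every symbol after a dot until no new states appear). It has 24 states:
  I0: { [L → . ) S], [L → . , b num], [L' → . L] }  — shift
  I1: { [E → . , S d], [E → . X L L], [E → . b ) L], [L → ) . S], [L → . ) S], [L → . , b num], [S → . ,], [S → . E , b], [X → . )], [X → . L E] }  — shift
  I2: { [L → , . b num] }  — shift
  I3: { [L' → L .] }  — accept
  I4: { [L → , b . num] }  — shift
  I5: { [L → , b num .] }  — reduce
  I6: { [E → . , S d], [E → . X L L], [E → . b ) L], [L → ) . S], [L → . ) S], [L → . , b num], [S → . ,], [S → . E , b], [X → ) .], [X → . )], [X → . L E] }  — shift, reduce
  I7: { [E → , . S d], [E → . , S d], [E → . X L L], [E → . b ) L], [L → , . b num], [L → . ) S], [L → . , b num], [S → , .], [S → . ,], [S → . E , b], [X → . )], [X → . L E] }  — shift, reduce
  I8: { [S → E . , b] }  — shift
  I9: { [E → . , S d], [E → . X L L], [E → . b ) L], [L → . ) S], [L → . , b num], [X → . )], [X → . L E], [X → L . E] }  — shift
  I10: { [L → ) S .] }  — reduce
  I11: { [E → X . L L], [L → . ) S], [L → . , b num] }  — shift
  I12: { [E → b . ) L] }  — shift
  I13: { [E → b ) . L], [L → . ) S], [L → . , b num] }  — shift
  I14: { [E → b ) L .] }  — reduce
  I15: { [E → X L . L], [L → . ) S], [L → . , b num] }  — shift
  I16: { [E → X L L .] }  — reduce
  I17: { [E → , . S d], [E → . , S d], [E → . X L L], [E → . b ) L], [L → , . b num], [L → . ) S], [L → . , b num], [S → . ,], [S → . E , b], [X → . )], [X → . L E] }  — shift
  I18: { [X → L E .] }  — reduce
  I19: { [E → , S . d] }  — shift
  I20: { [E → b . ) L], [L → , b . num] }  — shift
  I21: { [E → , S d .] }  — reduce
  I22: { [S → E , . b] }  — shift
  I23: { [S → E , b .] }  — reduce

Conflict in state I6:
  Shift-reduce conflict between [X → ) .] and [E → . , S d]
So the grammar is NOT LR(0).

Answer: No. Shift-reduce conflict between [X → ) .] and [E → . , S d]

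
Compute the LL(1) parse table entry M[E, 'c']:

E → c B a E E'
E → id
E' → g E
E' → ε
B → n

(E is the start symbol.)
To find M[E, 'c'], we find productions for E where 'c' is in the predict set (PREDICT(N → α) = (FIRST(α) \ {ε}) ∪ (FOLLOW(N) if α ⇒* ε)).

E → c B a E E': PREDICT = { 'c' }
  'c' is in predict set, so this production goes in M[E, 'c']
E → id: PREDICT = { 'id' }

M[E, 'c'] = E → c B a E E'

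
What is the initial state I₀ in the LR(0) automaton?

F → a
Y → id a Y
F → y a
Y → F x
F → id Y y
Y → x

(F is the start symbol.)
First, augment the grammar with F' → F
I₀ = CLOSURE({ [F' → . F] }):
  [F' → . F] has the dot before F: add [F → . a], [F → . y a], [F → . id Y y]
No further items can be added.

I₀ = { [F → . a], [F → . id Y y], [F → . y a], [F' → . F] }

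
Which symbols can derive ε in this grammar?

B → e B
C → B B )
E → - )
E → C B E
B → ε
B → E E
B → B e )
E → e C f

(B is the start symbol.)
{ 'B' }

ε-productions: B → ε
So B is immediately nullable.
No further non-terminal can be added: every production for the remaining non-terminals contains a terminal or a non-nullable non-terminal.
Nullable = { 'B' }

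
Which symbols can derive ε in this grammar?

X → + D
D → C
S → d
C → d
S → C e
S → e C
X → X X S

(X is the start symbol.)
There are no ε-productions, so no non-terminal can derive ε.
No non-terminals are nullable.

Answer: None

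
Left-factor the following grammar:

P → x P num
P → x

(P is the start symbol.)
P → x P'
P' → P num
P' → ε

Left-factoring transforms A → αβ₁ | αβ₂ into A → αA' and A' → β₁ | β₂
(α is the longest common prefix among the alternatives). Repeat until
no nonterminal has two alternatives with a common prefix.

Round 1: P has alternatives sharing prefix 'x'. Introduce P': P → x P'
  Add: P' → P num
  Add: P' → ε

No remaining common prefixes — done.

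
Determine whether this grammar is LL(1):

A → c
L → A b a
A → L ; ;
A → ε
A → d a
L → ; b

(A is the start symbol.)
No. Predict set conflict for A: { 'c' }

A grammar is LL(1) if for each non-terminal N with multiple productions, the predict sets of those productions are pairwise disjoint, where PREDICT(N → α) = (FIRST(α) \ {ε}) ∪ (FOLLOW(N) if α ⇒* ε).

Relevant sets:
  FIRST(L) = { ';', 'b', 'c', 'd' }
  FIRST(A) = { ';', 'b', 'c', 'd', ε }
  FOLLOW(A) = { $, 'b' }

For A:
  PREDICT(A → c) = { 'c' }
  PREDICT(A → L ';' ';') = { ';', 'b', 'c', 'd' }
  PREDICT(A → ε) = { $, 'b' }
  PREDICT(A → d a) = { 'd' }
For L:
  PREDICT(L → A b a) = { ';', 'b', 'c', 'd' }
  PREDICT(L → ';' b) = { ';' }

Conflict found: Predict set conflict for A: { 'c' }
The grammar is NOT LL(1).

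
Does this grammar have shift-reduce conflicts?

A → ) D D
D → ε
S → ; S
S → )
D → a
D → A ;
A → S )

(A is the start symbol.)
Yes — I1: [D → .] vs [A → . ) D D]; I9: [D → .] vs [A → . ) D D]

Augment with A' → A and build the canonical LR(0) collection (I0 = CLOSURE({[A' → . A]}), then GOTO on every symbol after a dot until no new states appear). It has 13 states:
  I0: { [A → . ) D D], [A → . S )], [A' → . A], [S → . )], [S → . ; S] }  — shift
  I1: { [A → ) . D D], [A → . ) D D], [A → . S )], [D → . A ;], [D → . a], [D → .], [S → ) .], [S → . )], [S → . ; S] }  — shift, 2 reduces
  I2: { [S → . )], [S → . ; S], [S → ; . S] }  — shift
  I3: { [A' → A .] }  — accept
  I4: { [A → S . )] }  — shift
  I5: { [A → S ) .] }  — reduce
  I6: { [S → ) .] }  — reduce
  I7: { [S → ; S .] }  — reduce
  I8: { [D → A . ;] }  — shift
  I9: { [A → ) D . D], [A → . ) D D], [A → . S )], [D → . A ;], [D → . a], [D → .], [S → . )], [S → . ; S] }  — shift, reduce
  I10: { [D → a .] }  — reduce
  I11: { [A → ) D D .] }  — reduce
  I12: { [D → A ; .] }  — reduce

I1 contains reduce items [D → .], [S → ) .] and shift items [A → . ) D D], [D → . a], [S → . )], [S → . ; S] — shift-reduce conflict.
I9 contains reduce item [D → .] and shift items [A → . ) D D], [D → . a], [S → . )], [S → . ; S] — shift-reduce conflict.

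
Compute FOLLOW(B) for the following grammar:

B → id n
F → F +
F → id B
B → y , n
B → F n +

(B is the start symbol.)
To compute FOLLOW(B), find every occurrence of B on a right-hand side N → α B β: add FIRST(β) \ {ε}, and if β is empty or nullable also add FOLLOW(N). Iterate to a fixed point.

B is the start symbol, so $ ∈ FOLLOW(B).
In F → id B: B is at the end, add FOLLOW(F)

The FOLLOW sets referred to above (computed the same way, to a fixed point):
  FOLLOW(F) = { '+', 'n' }

Taking the union: FOLLOW(B) = { $, '+', 'n' }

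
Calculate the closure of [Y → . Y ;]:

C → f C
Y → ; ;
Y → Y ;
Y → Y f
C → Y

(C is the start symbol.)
Start with: [Y → . Y ;]
  [Y → . Y ;] has the dot before Y: add [Y → . ; ;], [Y → . Y f]
No further items can be added.

CLOSURE = { [Y → . ; ;], [Y → . Y ;], [Y → . Y f] }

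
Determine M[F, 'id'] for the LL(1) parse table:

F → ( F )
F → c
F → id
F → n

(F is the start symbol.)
To find M[F, 'id'], we find productions for F where 'id' is in the predict set (PREDICT(N → α) = (FIRST(α) \ {ε}) ∪ (FOLLOW(N) if α ⇒* ε)).

F → ( F ): PREDICT = { '(' }
F → c: PREDICT = { 'c' }
F → id: PREDICT = { 'id' }
  'id' is in predict set, so this production goes in M[F, 'id']
F → n: PREDICT = { 'n' }

M[F, 'id'] = F → id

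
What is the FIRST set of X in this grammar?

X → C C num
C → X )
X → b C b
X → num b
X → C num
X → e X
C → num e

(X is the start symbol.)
To compute FIRST(X), examine every production with X on the left-hand side, reading each right-hand side left to right until a non-nullable symbol is reached.

FIRST sets of the other non-terminals involved (by the same procedure, iterated to a fixed point):
  FIRST(C) = { 'b', 'e', 'num' }

From X → C C num:
  - C is a non-terminal: add FIRST(C) \ {ε} = { 'b', 'e', 'num' }
    C is not nullable, so stop
From X → b C b:
  - b is a terminal: add 'b' and stop
From X → num b:
  - num is a terminal: add 'num' and stop
From X → C num:
  - C is a non-terminal: add FIRST(C) \ {ε} = { 'b', 'e', 'num' }
    C is not nullable, so stop
From X → e X:
  - e is a terminal: add 'e' and stop

Collecting: FIRST(X) = { 'b', 'e', 'num' }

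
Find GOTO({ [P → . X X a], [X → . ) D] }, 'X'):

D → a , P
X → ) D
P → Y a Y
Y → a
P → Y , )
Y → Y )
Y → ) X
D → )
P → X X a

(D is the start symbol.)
{ [P → X . X a], [X → . ) D] }

GOTO(I, 'X') = CLOSURE({ [A → αX.β] : [A → α.Xβ] ∈ I, X = 'X' })

Items with dot before 'X', with the dot advanced:
  [P → . X X a] → [P → X . X a]
Closure of the advanced items:
  [P → X . X a] has the dot before X: add [X → . ) D]

GOTO = { [P → X . X a], [X → . ) D] }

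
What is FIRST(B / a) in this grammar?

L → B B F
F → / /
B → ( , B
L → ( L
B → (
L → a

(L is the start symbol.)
{ '(' }

FIRST sets of the non-terminals involved (from the grammar, by fixed-point iteration):
  FIRST(B) = { '(' }

To compute FIRST(B / a), process the symbols left to right:
Symbol B is a non-terminal. Add FIRST(B) \ {ε} = { '(' }
B is not nullable (ε ∉ FIRST(B)), so stop here.
FIRST(B / a) = { '(' }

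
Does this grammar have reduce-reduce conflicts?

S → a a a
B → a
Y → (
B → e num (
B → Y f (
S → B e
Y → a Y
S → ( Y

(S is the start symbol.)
No reduce-reduce conflicts

Augment with S' → S and build the canonical LR(0) collection (I0 = CLOSURE({[S' → . S]}), then GOTO on every symbol after a dot until no new states appear). It has 18 states:
  I0: { [B → . Y f (], [B → . a], [B → . e num (], [S → . ( Y], [S → . B e], [S → . a a a], [S' → . S], [Y → . (], [Y → . a Y] }  — shift
  I1: { [S → ( . Y], [Y → ( .], [Y → . (], [Y → . a Y] }  — shift, reduce
  I2: { [S → B . e] }  — shift
  I3: { [S' → S .] }  — accept
  I4: { [B → Y . f (] }  — shift
  I5: { [B → a .], [S → a . a a], [Y → . (], [Y → . a Y], [Y → a . Y] }  — shift, reduce
  I6: { [B → e . num (] }  — shift
  I7: { [B → e num . (] }  — shift
  I8: { [B → e num ( .] }  — reduce
  I9: { [Y → ( .] }  — reduce
  I10: { [Y → a Y .] }  — reduce
  I11: { [S → a a . a], [Y → . (], [Y → . a Y], [Y → a . Y] }  — shift
  I12: { [S → a a a .], [Y → . (], [Y → . a Y], [Y → a . Y] }  — shift, reduce
  I13: { [Y → . (], [Y → . a Y], [Y → a . Y] }  — shift
  I14: { [B → Y f . (] }  — shift
  I15: { [B → Y f ( .] }  — reduce
  I16: { [S → B e .] }  — reduce
  I17: { [S → ( Y .] }  — reduce

No state contains more than one complete item.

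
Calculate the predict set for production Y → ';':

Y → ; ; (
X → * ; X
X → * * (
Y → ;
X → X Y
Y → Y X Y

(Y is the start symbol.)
{ ';' }

PREDICT(Y → ';') = (FIRST(RHS) \ {ε}) ∪ (FOLLOW(Y) if ε ∈ FIRST(RHS), i.e. RHS ⇒* ε)
FIRST(';') = { ';' }
ε ∉ FIRST(';'), so FOLLOW(Y) is not added.
PREDICT(Y → ';') = { ';' }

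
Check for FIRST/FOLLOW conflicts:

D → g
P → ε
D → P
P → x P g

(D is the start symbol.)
No FIRST/FOLLOW conflicts.

A FIRST/FOLLOW conflict occurs when a non-terminal N has a nullable alternative N → β (β ⇒* ε) and another alternative N → α with FIRST(α) ∩ FOLLOW(N) ≠ ∅: on such a lookahead the parser cannot decide between expanding α and letting N vanish via β.

Nullable non-terminals: D, P.
FIRST sets used below: FIRST(P) = { 'x', ε }

D: nullable alternative(s) D → P; FOLLOW(D) = { $ }
  D → g: FIRST \ {ε} = { 'g' } — disjoint from FOLLOW(D)
  D → P: FIRST \ {ε} = { 'x' } — this is the only nullable alternative, skip

P: nullable alternative(s) P → ε; FOLLOW(P) = { $, 'g' }
  P → ε: FIRST \ {ε} = { } — this is the only nullable alternative, skip
  P → x P g: FIRST \ {ε} = { 'x' } — disjoint from FOLLOW(P)

No FIRST/FOLLOW conflicts found.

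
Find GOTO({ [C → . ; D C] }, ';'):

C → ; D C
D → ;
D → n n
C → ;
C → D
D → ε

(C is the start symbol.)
{ [C → ; . D C], [D → . ;], [D → . n n], [D → .] }

GOTO(I, ';') = CLOSURE({ [A → αX.β] : [A → α.Xβ] ∈ I, X = ';' })

Items with dot before ';', with the dot advanced:
  [C → . ; D C] → [C → ; . D C]
Closure of the advanced items:
  [C → ; . D C] has the dot before D: add [D → . ;], [D → . n n], [D → .]

GOTO = { [C → ; . D C], [D → . ;], [D → . n n], [D → .] }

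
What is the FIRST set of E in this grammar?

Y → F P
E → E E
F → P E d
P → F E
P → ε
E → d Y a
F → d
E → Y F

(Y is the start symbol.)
{ 'd' }

To compute FIRST(E), examine every production with E on the left-hand side, reading each right-hand side left to right until a non-nullable symbol is reached.

FIRST sets of the other non-terminals involved (by the same procedure, iterated to a fixed point):
  FIRST(Y) = { 'd' }

From E → E E:
  - E is the symbol being defined: contributes nothing new
    E is not nullable, so stop
From E → d Y a:
  - d is a terminal: add 'd' and stop
From E → Y F:
  - Y is a non-terminal: add FIRST(Y) \ {ε} = { 'd' }
    Y is not nullable, so stop

Collecting: FIRST(E) = { 'd' }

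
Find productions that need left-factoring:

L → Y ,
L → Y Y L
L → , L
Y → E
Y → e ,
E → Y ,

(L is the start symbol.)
Yes, L has productions with common prefix 'Y'

Left-factoring is needed when two productions for the same non-terminal
share a common prefix on the right-hand side.

Productions for L:
  L → Y ,
  L → Y Y L
  L → , L
Productions for Y:
  Y → E
  Y → e ,

Found common prefix 'Y' in productions for L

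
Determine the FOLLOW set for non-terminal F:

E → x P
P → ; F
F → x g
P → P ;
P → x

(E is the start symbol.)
{ $, ';' }

To compute FOLLOW(F), find every occurrence of F on a right-hand side N → α F β: add FIRST(β) \ {ε}, and if β is empty or nullable also add FOLLOW(N). Iterate to a fixed point.

In P → ; F: F is at the end, add FOLLOW(P)

The FOLLOW sets referred to above (computed the same way, to a fixed point):
  FOLLOW(P) = { $, ';' }

Taking the union: FOLLOW(F) = { $, ';' }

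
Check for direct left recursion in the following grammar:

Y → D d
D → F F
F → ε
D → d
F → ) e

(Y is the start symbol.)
Y → D d: starts with D
D → F F: starts with F
F → ε: starts with ε
D → d: starts with d
F → ) e: starts with ')'

No direct left recursion found.

Answer: No direct left recursion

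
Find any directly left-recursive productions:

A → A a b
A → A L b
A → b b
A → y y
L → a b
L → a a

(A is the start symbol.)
Yes, A is left-recursive

A → A a b: LEFT RECURSIVE (starts with A)
A → A L b: LEFT RECURSIVE (starts with A)
A → b b: starts with b
A → y y: starts with y
L → a b: starts with a
L → a a: starts with a

The grammar has direct left recursion on: A.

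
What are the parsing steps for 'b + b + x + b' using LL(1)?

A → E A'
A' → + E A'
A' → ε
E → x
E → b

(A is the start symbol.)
LL(1) parsing maintains a stack (initially the start symbol over $) and the input. At each step: if the stack top is a terminal, match it against the current input token; if it is a non-terminal N, replace it with the RHS of M[N, lookahead] (the unique production whose predict set contains the lookahead).

Stack is shown with the top on the left.

Stack     Input            Action
---------------------------------
A $       b + b + x + b $  output A → E A'
E A' $    b + b + x + b $  output E → b
b A' $    b + b + x + b $  match 'b'
A' $      + b + x + b $    output A' → + E A'
+ E A' $  + b + x + b $    match '+'
E A' $    b + x + b $      output E → b
b A' $    b + x + b $      match 'b'
A' $      + x + b $        output A' → + E A'
+ E A' $  + x + b $        match '+'
E A' $    x + b $          output E → x
x A' $    x + b $          match 'x'
A' $      + b $            output A' → + E A'
+ E A' $  + b $            match '+'
E A' $    b $              output E → b
b A' $    b $              match 'b'
A' $      $                output A' → ε
$         $                accept

The string is accepted.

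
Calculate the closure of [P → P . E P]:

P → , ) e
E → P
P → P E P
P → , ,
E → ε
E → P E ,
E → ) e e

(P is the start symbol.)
{ [E → . ) e e], [E → . P E ,], [E → . P], [E → .], [P → . , ) e], [P → . , ,], [P → . P E P], [P → P . E P] }

Start with: [P → P . E P]
  [P → P . E P] has the dot before E: add [E → . P], [E → .], [E → . P E ,], [E → . ) e e]
  [E → . P] has the dot before P: add [P → . , ) e], [P → . P E P], [P → . , ,]
No further items can be added.

CLOSURE = { [E → . ) e e], [E → . P E ,], [E → . P], [E → .], [P → . , ) e], [P → . , ,], [P → . P E P], [P → P . E P] }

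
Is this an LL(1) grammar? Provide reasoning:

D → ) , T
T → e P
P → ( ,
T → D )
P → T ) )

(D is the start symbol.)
A grammar is LL(1) if for each non-terminal N with multiple productions, the predict sets of those productions are pairwise disjoint, where PREDICT(N → α) = (FIRST(α) \ {ε}) ∪ (FOLLOW(N) if α ⇒* ε).

Relevant sets:
  FIRST(D) = { ')' }
  FIRST(T) = { ')', 'e' }

For T:
  PREDICT(T → e P) = { 'e' }
  PREDICT(T → D ')') = { ')' }
For P:
  PREDICT(P → '(' ',') = { '(' }
  PREDICT(P → T ')' ')') = { ')', 'e' }
D has a single production, so nothing to check there.

All predict sets are disjoint. The grammar IS LL(1).

Answer: Yes, the grammar is LL(1).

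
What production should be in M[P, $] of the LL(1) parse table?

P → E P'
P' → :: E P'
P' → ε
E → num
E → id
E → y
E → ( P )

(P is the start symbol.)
To find M[P, $], we find productions for P where $ is in the predict set (PREDICT(N → α) = (FIRST(α) \ {ε}) ∪ (FOLLOW(N) if α ⇒* ε)).

Relevant sets:
  FIRST(E) = { '(', 'id', 'num', 'y' }

P → E P': PREDICT = { '(', 'id', 'num', 'y' }

M[P, $] is empty (no production applies)

Answer: Empty (error entry)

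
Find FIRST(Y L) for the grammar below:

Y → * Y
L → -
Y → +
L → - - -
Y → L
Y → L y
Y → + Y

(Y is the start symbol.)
{ '*', '+', '-' }

FIRST sets of the non-terminals involved (from the grammar, by fixed-point iteration):
  FIRST(Y) = { '*', '+', '-' }

To compute FIRST(Y L), process the symbols left to right:
Symbol Y is a non-terminal. Add FIRST(Y) \ {ε} = { '*', '+', '-' }
Y is not nullable (ε ∉ FIRST(Y)), so stop here.
FIRST(Y L) = { '*', '+', '-' }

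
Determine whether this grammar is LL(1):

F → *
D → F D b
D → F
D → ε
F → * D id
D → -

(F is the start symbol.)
A grammar is LL(1) if for each non-terminal N with multiple productions, the predict sets of those productions are pairwise disjoint, where PREDICT(N → α) = (FIRST(α) \ {ε}) ∪ (FOLLOW(N) if α ⇒* ε).

Relevant sets:
  FIRST(F) = { '*' }
  FOLLOW(D) = { 'b', 'id' }

For F:
  PREDICT(F → '*') = { '*' }
  PREDICT(F → '*' D id) = { '*' }
For D:
  PREDICT(D → F D b) = { '*' }
  PREDICT(D → F) = { '*' }
  PREDICT(D → ε) = { 'b', 'id' }
  PREDICT(D → '-') = { '-' }

Conflict found: Predict set conflict for F: { '*' }
The grammar is NOT LL(1).

Answer: No. Predict set conflict for F: { '*' }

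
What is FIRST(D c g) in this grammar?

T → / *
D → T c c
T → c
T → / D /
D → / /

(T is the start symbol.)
FIRST sets of the non-terminals involved (from the grammar, by fixed-point iteration):
  FIRST(D) = { '/', 'c' }

To compute FIRST(D c g), process the symbols left to right:
Symbol D is a non-terminal. Add FIRST(D) \ {ε} = { '/', 'c' }
D is not nullable (ε ∉ FIRST(D)), so stop here.
FIRST(D c g) = { '/', 'c' }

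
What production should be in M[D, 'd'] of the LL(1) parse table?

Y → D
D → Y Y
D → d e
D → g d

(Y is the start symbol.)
D → Y Y, D → d e

To find M[D, 'd'], we find productions for D where 'd' is in the predict set (PREDICT(N → α) = (FIRST(α) \ {ε}) ∪ (FOLLOW(N) if α ⇒* ε)).

Relevant sets:
  FIRST(Y) = { 'd', 'g' }

D → Y Y: PREDICT = { 'd', 'g' }
  'd' is in predict set, so this production goes in M[D, 'd']
D → d e: PREDICT = { 'd' }
  'd' is in predict set, so this production goes in M[D, 'd']
D → g d: PREDICT = { 'g' }

M[D, 'd'] = D → Y Y, D → d e  (a multiply-defined cell — the grammar is not LL(1))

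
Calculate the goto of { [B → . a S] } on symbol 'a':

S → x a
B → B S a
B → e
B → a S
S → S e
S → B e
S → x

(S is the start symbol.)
{ [B → . B S a], [B → . a S], [B → . e], [B → a . S], [S → . B e], [S → . S e], [S → . x a], [S → . x] }

GOTO(I, 'a') = CLOSURE({ [A → αX.β] : [A → α.Xβ] ∈ I, X = 'a' })

Items with dot before 'a', with the dot advanced:
  [B → . a S] → [B → a . S]
Closure of the advanced items:
  [B → a . S] has the dot before S: add [S → . x a], [S → . S e], [S → . B e], [S → . x]
  [S → . B e] has the dot before B: add [B → . B S a], [B → . e], [B → . a S]

GOTO = { [B → . B S a], [B → . a S], [B → . e], [B → a . S], [S → . B e], [S → . S e], [S → . x a], [S → . x] }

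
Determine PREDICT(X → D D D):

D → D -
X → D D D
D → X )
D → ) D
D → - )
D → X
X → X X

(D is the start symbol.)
PREDICT(X → D D D) = (FIRST(RHS) \ {ε}) ∪ (FOLLOW(X) if ε ∈ FIRST(RHS), i.e. RHS ⇒* ε)
FIRST(D) = { ')', '-' }
FIRST(D D D) = { ')', '-' }
ε ∉ FIRST(D D D), so FOLLOW(X) is not added.
PREDICT(X → D D D) = { ')', '-' }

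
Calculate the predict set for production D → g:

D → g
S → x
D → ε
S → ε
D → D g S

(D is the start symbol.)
{ 'g' }

PREDICT(D → g) = (FIRST(RHS) \ {ε}) ∪ (FOLLOW(D) if ε ∈ FIRST(RHS), i.e. RHS ⇒* ε)
FIRST(g) = { 'g' }
ε ∉ FIRST(g), so FOLLOW(D) is not added.
PREDICT(D → g) = { 'g' }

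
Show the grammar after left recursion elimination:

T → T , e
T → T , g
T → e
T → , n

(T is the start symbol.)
T is directly left-recursive. The standard transformation for
  A → A α₁ | ... | A α_m | β₁ | ... | β_n
is
  A  → β₁ A' | ... | β_n A'
  A' → α₁ A' | ... | α_m A' | ε

T → e becomes T → e T'
T → , n becomes T → , n T'
T → T , e becomes T' → , e T'
T → T , g becomes T' → , g T'
Add T' → ε

Resulting grammar:
T → e T'
T → , n T'
T' → , e T'
T' → , g T'
T' → ε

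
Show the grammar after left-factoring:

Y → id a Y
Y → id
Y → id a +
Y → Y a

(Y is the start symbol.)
Y → id Y'
Y' → a Y''
Y'' → Y
Y'' → +
Y' → ε
Y → Y a

Left-factoring transforms A → αβ₁ | αβ₂ into A → αA' and A' → β₁ | β₂
(α is the longest common prefix among the alternatives). Repeat until
no nonterminal has two alternatives with a common prefix.

Round 1: Y has alternatives sharing prefix 'id'. Introduce Y': Y → id Y'
  Add: Y' → a Y
  Add: Y' → ε
  Add: Y' → a +

Round 2: Y' has alternatives sharing prefix 'a'. Introduce Y'': Y' → a Y''
  Add: Y'' → Y
  Add: Y'' → +

No remaining common prefixes — done.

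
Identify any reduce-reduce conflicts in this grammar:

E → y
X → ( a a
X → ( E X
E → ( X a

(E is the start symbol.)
No reduce-reduce conflicts

A reduce-reduce conflict occurs when an LR(0) state has two complete items [A → α .] and [B → β .] — both call for a reduction, and with no lookahead the parser cannot choose between them.

Augment with E' → E and build the canonical LR(0) collection (I0 = CLOSURE({[E' → . E]}), then GOTO on every symbol after a dot until no new states appear). It has 11 states:
  I0: { [E → . ( X a], [E → . y], [E' → . E] }  — shift
  I1: { [E → ( . X a], [X → . ( E X], [X → . ( a a] }  — shift
  I2: { [E' → E .] }  — accept
  I3: { [E → y .] }  — reduce
  I4: { [E → . ( X a], [E → . y], [X → ( . E X], [X → ( . a a] }  — shift
  I5: { [E → ( X . a] }  — shift
  I6: { [E → ( X a .] }  — reduce
  I7: { [X → ( E . X], [X → . ( E X], [X → . ( a a] }  — shift
  I8: { [X → ( a . a] }  — shift
  I9: { [X → ( a a .] }  — reduce
  I10: { [X → ( E X .] }  — reduce

No state contains more than one complete item.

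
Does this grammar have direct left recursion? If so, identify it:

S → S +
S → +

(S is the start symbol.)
Direct left recursion occurs when N → N α for some non-terminal N (the right-hand side begins with the left-hand side itself).

S → S +: LEFT RECURSIVE (starts with S)
S → +: starts with '+'

The grammar has direct left recursion on: S.

Answer: Yes, S is left-recursive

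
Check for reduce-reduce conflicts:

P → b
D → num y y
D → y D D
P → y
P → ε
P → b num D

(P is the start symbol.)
No reduce-reduce conflicts

Augment with P' → P and build the canonical LR(0) collection (I0 = CLOSURE({[P' → . P]}), then GOTO on every symbol after a dot until no new states appear). It has 12 states:
  I0: { [P → . b num D], [P → . b], [P → . y], [P → .], [P' → . P] }  — shift, reduce
  I1: { [P' → P .] }  — accept
  I2: { [P → b . num D], [P → b .] }  — shift, reduce
  I3: { [P → y .] }  — reduce
  I4: { [D → . num y y], [D → . y D D], [P → b num . D] }  — shift
  I5: { [P → b num D .] }  — reduce
  I6: { [D → num . y y] }  — shift
  I7: { [D → . num y y], [D → . y D D], [D → y . D D] }  — shift
  I8: { [D → . num y y], [D → . y D D], [D → y D . D] }  — shift
  I9: { [D → y D D .] }  — reduce
  I10: { [D → num y . y] }  — shift
  I11: { [D → num y y .] }  — reduce

No state contains more than one complete item.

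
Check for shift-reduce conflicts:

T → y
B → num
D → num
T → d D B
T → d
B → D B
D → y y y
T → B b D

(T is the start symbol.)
Yes — I4: [T → d .] vs [D → . num]; I6: [T → y .] vs [D → y . y y]

A shift-reduce conflict occurs when an LR(0) state has both:
  - a complete (reduce) item [A → α .] (dot at the end), and
  - a shift item [B → β . c γ] (dot before a terminal).

Augment with T' → T and build the canonical LR(0) collection (I0 = CLOSURE({[T' → . T]}), then GOTO on every symbol after a dot until no new states appear). It has 16 states:
  I0: { [B → . D B], [B → . num], [D → . num], [D → . y y y], [T → . B b D], [T → . d D B], [T → . d], [T → . y], [T' → . T] }  — shift
  I1: { [T → B . b D] }  — shift
  I2: { [B → . D B], [B → . num], [B → D . B], [D → . num], [D → . y y y] }  — shift
  I3: { [T' → T .] }  — accept
  I4: { [D → . num], [D → . y y y], [T → d . D B], [T → d .] }  — shift, reduce
  I5: { [B → num .], [D → num .] }  — 2 reduces
  I6: { [D → y . y y], [T → y .] }  — shift, reduce
  I7: { [D → y y . y] }  — shift
  I8: { [D → y y y .] }  — reduce
  I9: { [B → . D B], [B → . num], [D → . num], [D → . y y y], [T → d D . B] }  — shift
  I10: { [D → num .] }  — reduce
  I11: { [D → y . y y] }  — shift
  I12: { [T → d D B .] }  — reduce
  I13: { [B → D B .] }  — reduce
  I14: { [D → . num], [D → . y y y], [T → B b . D] }  — shift
  I15: { [T → B b D .] }  — reduce

I4 contains reduce item [T → d .] and shift items [D → . num], [D → . y y y] — shift-reduce conflict.
I6 contains reduce item [T → y .] and shift item [D → y . y y] — shift-reduce conflict.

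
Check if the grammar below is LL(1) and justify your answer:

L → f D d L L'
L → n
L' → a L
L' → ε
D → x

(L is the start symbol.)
Relevant sets:
  FOLLOW(L') = { $, 'a' }

For L:
  PREDICT(L → f D d L L') = { 'f' }
  PREDICT(L → n) = { 'n' }
For L':
  PREDICT(L' → a L) = { 'a' }
  PREDICT(L' → ε) = { $, 'a' }
D has a single production, so nothing to check there.

Conflict found: Predict set conflict for L': { 'a' }
The grammar is NOT LL(1).

Answer: No. Predict set conflict for L': { 'a' }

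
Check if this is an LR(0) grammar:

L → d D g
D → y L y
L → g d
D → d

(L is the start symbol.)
Augment with L' → L and build the canonical LR(0) collection (I0 = CLOSURE({[L' → . L]}), then GOTO on every symbol after a dot until no new states appear). It has 11 states:
  I0: { [L → . d D g], [L → . g d], [L' → . L] }  — shift
  I1: { [L' → L .] }  — accept
  I2: { [D → . d], [D → . y L y], [L → d . D g] }  — shift
  I3: { [L → g . d] }  — shift
  I4: { [L → g d .] }  — reduce
  I5: { [L → d D . g] }  — shift
  I6: { [D → d .] }  — reduce
  I7: { [D → y . L y], [L → . d D g], [L → . g d] }  — shift
  I8: { [D → y L . y] }  — shift
  I9: { [D → y L y .] }  — reduce
  I10: { [L → d D g .] }  — reduce

Every state is either a pure shift/goto state or contains exactly one complete item and nothing to shift — no conflicts. The grammar is LR(0).

Answer: Yes, the grammar is LR(0)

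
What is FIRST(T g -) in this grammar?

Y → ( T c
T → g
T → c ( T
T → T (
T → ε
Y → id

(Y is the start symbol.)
FIRST sets of the non-terminals involved (from the grammar, by fixed-point iteration):
  FIRST(T) = { '(', 'c', 'g', ε }

To compute FIRST(T g -), process the symbols left to right:
Symbol T is a non-terminal. Add FIRST(T) \ {ε} = { '(', 'c', 'g' }
T is nullable (ε ∈ FIRST(T)), continue to the next symbol.
Symbol g is a terminal. Add 'g' and stop.
FIRST(T g -) = { '(', 'c', 'g' }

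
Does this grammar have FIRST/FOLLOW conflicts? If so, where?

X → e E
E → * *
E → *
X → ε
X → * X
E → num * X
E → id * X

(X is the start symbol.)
A FIRST/FOLLOW conflict occurs when a non-terminal N has a nullable alternative N → β (β ⇒* ε) and another alternative N → α with FIRST(α) ∩ FOLLOW(N) ≠ ∅: on such a lookahead the parser cannot decide between expanding α and letting N vanish via β.

Nullable non-terminals: X.

X: nullable alternative(s) X → ε; FOLLOW(X) = { $ }
  X → e E: FIRST \ {ε} = { 'e' } — disjoint from FOLLOW(X)
  X → ε: FIRST \ {ε} = { } — this is the only nullable alternative, skip
  X → * X: FIRST \ {ε} = { '*' } — disjoint from FOLLOW(X)

E has no nullable alternative, so no FIRST/FOLLOW check is needed there.

No FIRST/FOLLOW conflicts found.

Answer: No FIRST/FOLLOW conflicts.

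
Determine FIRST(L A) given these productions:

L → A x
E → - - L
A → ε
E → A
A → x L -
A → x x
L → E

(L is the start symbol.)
FIRST sets of the non-terminals involved (from the grammar, by fixed-point iteration):
  FIRST(L) = { '-', 'x', ε }
  FIRST(A) = { 'x', ε }

To compute FIRST(L A), process the symbols left to right:
Symbol L is a non-terminal. Add FIRST(L) \ {ε} = { '-', 'x' }
L is nullable (ε ∈ FIRST(L)), continue to the next symbol.
Symbol A is a non-terminal. Add FIRST(A) \ {ε} = { 'x' }
A is nullable (ε ∈ FIRST(A)), continue to the next symbol.
All symbols are nullable, so ε is in the result.
FIRST(L A) = { '-', 'x', ε }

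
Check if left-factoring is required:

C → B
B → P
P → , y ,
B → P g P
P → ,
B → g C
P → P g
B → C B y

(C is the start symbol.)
Left-factoring is needed when two productions for the same non-terminal
share a common prefix on the right-hand side.

Productions for B:
  B → P
  B → P g P
  B → g C
  B → C B y
Productions for P:
  P → , y ,
  P → ,
  P → P g

Found common prefix 'P' in productions for B
Found common prefix ',' in productions for P

Answer: Yes, B has productions with common prefix 'P'; P has productions with common prefix ','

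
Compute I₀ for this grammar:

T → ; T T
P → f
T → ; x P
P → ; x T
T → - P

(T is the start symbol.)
First, augment the grammar with T' → T
I₀ = CLOSURE({ [T' → . T] }):
  [T' → . T] has the dot before T: add [T → . ; T T], [T → . ; x P], [T → . - P]
No further items can be added.

I₀ = { [T → . - P], [T → . ; T T], [T → . ; x P], [T' → . T] }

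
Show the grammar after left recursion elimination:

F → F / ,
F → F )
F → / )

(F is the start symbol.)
F is directly left-recursive. The standard transformation for
  A → A α₁ | ... | A α_m | β₁ | ... | β_n
is
  A  → β₁ A' | ... | β_n A'
  A' → α₁ A' | ... | α_m A' | ε

F → / ) becomes F → / ) F'
F → F / , becomes F' → / , F'
F → F ) becomes F' → ) F'
Add F' → ε

Resulting grammar:
F → / ) F'
F' → / , F'
F' → ) F'
F' → ε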